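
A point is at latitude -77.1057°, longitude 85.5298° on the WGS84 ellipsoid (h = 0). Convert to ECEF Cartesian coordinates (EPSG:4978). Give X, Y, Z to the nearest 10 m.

WGS84: a = 6378137 m, e² = 0.006694380; N(φ) = a/√(1−e²sin²φ) = 6398520.016 m.
X = (N+h)·cosφ·cosλ = 111287.446 m; Y = (N+h)·cosφ·sinλ = 1423506.335 m; Z = (N(1−e²)+h)·sinφ = -6195417.097 m.

X 111290 m, Y 1423510 m, Z -6195420 m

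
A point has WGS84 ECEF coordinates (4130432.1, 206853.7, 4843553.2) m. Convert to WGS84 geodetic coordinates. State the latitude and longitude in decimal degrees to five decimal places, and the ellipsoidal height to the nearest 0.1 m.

λ = atan2(Y, X) = 2.86700041°; p = √(X²+Y²) = 4135608.5 m.
Bowring's method on WGS84 (a = 6378137 m, b = 6356752.314 m) gives φ = 49.69790043°, h = 3186.892 m.

lat 49.69790°, lon 2.86700°, h 3186.9 m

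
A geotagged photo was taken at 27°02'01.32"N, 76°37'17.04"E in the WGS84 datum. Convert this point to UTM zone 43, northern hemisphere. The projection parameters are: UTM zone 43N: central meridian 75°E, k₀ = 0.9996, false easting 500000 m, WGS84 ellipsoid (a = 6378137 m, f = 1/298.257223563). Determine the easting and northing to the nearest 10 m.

Zone 43 central meridian λ₀ = 6×43 − 183 = 75°; Δλ = +1.6214°.
Transverse Mercator on WGS84 with k₀ = 0.9996 gives E = 660832.212 m, N = 2991202.345 m.

E 660830 m, N 2991200 m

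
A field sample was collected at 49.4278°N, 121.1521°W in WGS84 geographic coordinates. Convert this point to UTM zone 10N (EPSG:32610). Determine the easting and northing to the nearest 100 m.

Zone 10 central meridian λ₀ = 6×10 − 183 = -123°; Δλ = +1.8479°.
Transverse Mercator on WGS84 with k₀ = 0.9996 gives E = 633995.165 m, N = 5476655.629 m.

E 634000 m, N 5476700 m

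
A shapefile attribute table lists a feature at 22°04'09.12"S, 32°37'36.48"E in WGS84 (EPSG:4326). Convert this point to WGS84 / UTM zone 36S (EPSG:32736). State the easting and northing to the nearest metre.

E 461497 m, N 7559466 m

Zone 36 central meridian λ₀ = 6×36 − 183 = 33°; Δλ = -0.3732°.
Transverse Mercator on WGS84 with k₀ = 0.9996 gives E = 461496.501 m, N = 7559466.425 m.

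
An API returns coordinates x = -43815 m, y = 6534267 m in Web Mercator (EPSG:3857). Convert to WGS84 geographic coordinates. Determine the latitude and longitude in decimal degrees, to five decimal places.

R = 6378137 m. λ = x/R = -0.39359684°.
φ = 2·arctan(exp(y/R)) − 90° = 2·arctan(2.78564) − 90° = 50.50540188°.

lat 50.50540°, lon -0.39360°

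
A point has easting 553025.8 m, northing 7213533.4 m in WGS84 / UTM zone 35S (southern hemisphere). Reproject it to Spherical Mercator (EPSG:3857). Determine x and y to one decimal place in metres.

Unproject from UTM 35S (λ₀ = 27°) → φ = -25.19339997°, λ = 27.52629976°.
Web Mercator (R = 6378137 m): x = 3064213.673 m, y = -2899518.213 m.

x 3064213.7 m, y -2899518.2 m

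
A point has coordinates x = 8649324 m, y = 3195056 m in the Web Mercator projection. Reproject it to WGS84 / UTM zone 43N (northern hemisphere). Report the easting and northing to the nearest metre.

E 766392 m, N 3052641 m

Web Mercator inverse (R = 6378137 m) → φ = 27.57149704°, λ = 77.69819947°.
UTM 43N forward: E = 766392.468 m, N = 3052641.050 m.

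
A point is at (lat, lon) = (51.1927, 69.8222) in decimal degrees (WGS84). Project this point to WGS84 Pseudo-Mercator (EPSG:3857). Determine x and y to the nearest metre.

Web Mercator is spherical with R = a = 6378137 m.
x = R·λ = 6378137 × 1.218627281 = 7772571.750 m.
y = R·ln tan(π/4 + φ/2) = 6378137 × 1.043478867 = 6655451.168 m.

x 7772572 m, y 6655451 m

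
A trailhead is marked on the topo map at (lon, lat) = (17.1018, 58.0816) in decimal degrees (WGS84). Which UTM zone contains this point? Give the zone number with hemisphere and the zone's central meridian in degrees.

Zone 33N, central meridian 15°

UTM zone = ⌊(λ + 180)/6⌋ + 1; 17.1018° ∈ [12°, 18°) → zone 33.
Hemisphere: N (φ ≥ 0).
Central meridian λ₀ = 6×33 − 183 = 15°.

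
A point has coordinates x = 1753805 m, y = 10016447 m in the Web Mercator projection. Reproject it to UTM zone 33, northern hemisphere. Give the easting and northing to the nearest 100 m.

Web Mercator inverse (R = 6378137 m) → φ = 66.50499913°, λ = 15.75469837°.
UTM 33N forward: E = 533573.832 m, N = 7376403.321 m.

E 533600 m, N 7376400 m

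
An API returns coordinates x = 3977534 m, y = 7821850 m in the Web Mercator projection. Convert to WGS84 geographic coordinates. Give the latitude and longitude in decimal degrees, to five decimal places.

R = 6378137 m. λ = x/R = 35.73079585°.
φ = 2·arctan(exp(y/R)) − 90° = 2·arctan(3.40878) − 90° = 57.30080133°.

lat 57.30080°, lon 35.73080°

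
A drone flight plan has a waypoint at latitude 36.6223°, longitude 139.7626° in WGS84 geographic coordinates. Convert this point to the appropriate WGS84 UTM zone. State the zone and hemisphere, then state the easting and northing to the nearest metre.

Zone 54N: E 389356 m, N 4053687 m

Longitude 139.7626° lies in the 6° band [138°, 144°), giving zone 54; latitude is north of the equator, so 54N.
Zone 54 central meridian λ₀ = 6×54 − 183 = 141°; Δλ = -1.2374°.
Transverse Mercator on WGS84 with k₀ = 0.9996 gives E = 389356.338 m, N = 4053687.004 m.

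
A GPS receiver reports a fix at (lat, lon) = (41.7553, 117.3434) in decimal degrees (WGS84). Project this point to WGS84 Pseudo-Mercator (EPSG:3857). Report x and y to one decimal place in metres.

x 13062607.5 m, y 5124394.8 m

Web Mercator is spherical with R = a = 6378137 m.
x = R·λ = 6378137 × 2.048028685 = 13062607.536 m.
y = R·ln tan(π/4 + φ/2) = 6378137 × 0.803431277 = 5124394.757 m.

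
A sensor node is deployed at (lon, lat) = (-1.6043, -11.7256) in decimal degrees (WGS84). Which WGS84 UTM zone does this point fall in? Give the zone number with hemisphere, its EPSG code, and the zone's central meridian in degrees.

UTM zone = ⌊(λ + 180)/6⌋ + 1; -1.6043° ∈ [-6°, 0°) → zone 30.
Hemisphere: S (φ < 0).
Central meridian λ₀ = 6×30 − 183 = -3°.
EPSG code: 32730.

Zone 30S (EPSG:32730), central meridian -3°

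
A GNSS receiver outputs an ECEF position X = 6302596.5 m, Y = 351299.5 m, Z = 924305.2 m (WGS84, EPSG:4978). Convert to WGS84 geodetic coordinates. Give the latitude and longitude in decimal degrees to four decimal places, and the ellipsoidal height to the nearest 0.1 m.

λ = atan2(Y, X) = 3.19029987°; p = √(X²+Y²) = 6312379.4 m.
Bowring's method on WGS84 (a = 6378137 m, b = 6356752.314 m) gives φ = 8.38579981°, h = 2006.422 m.

lat 8.3858°, lon 3.1903°, h 2006.4 m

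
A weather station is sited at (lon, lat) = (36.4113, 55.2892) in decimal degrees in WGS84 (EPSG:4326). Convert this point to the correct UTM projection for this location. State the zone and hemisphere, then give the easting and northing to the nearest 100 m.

Longitude 36.4113° lies in the 6° band [36°, 42°), giving zone 37; latitude is north of the equator, so 37N.
Zone 37 central meridian λ₀ = 6×37 − 183 = 39°; Δλ = -2.5887°.
Transverse Mercator on WGS84 with k₀ = 0.9996 gives E = 335617.492 m, N = 6130027.578 m.

Zone 37N: E 335600 m, N 6130000 m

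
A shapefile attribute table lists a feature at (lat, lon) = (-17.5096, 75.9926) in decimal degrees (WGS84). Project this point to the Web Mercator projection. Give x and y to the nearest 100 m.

x 8459500 m, y -1980200 m

Web Mercator is spherical with R = a = 6378137 m.
x = R·λ = 6378137 × 1.326321077 = 8459457.536 m.
y = R·ln tan(π/4 + φ/2) = 6378137 × -0.310471076 = -1980227.058 m.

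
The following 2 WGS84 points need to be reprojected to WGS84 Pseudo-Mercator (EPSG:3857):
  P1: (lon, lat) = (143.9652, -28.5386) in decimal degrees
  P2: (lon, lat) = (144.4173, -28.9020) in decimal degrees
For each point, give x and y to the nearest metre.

Web Mercator: x = R·λ, y = R·ln tan(π/4+φ/2), R = 6378137 m.
P1 (-28.5386°, 143.9652°) → (16026132.756, -3317050.205) m.
P2 (-28.9020°, 144.4173°) → (16076460.298, -3363178.734) m.

P1: x 16026133 m, y -3317050 m; P2: x 16076460 m, y -3363179 m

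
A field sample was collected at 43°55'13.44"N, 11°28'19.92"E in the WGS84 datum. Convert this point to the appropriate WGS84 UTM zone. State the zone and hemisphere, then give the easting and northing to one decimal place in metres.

Zone 32N: E 698473.7 m, N 4866003.0 m

Longitude 11.4722° lies in the 6° band [6°, 12°), giving zone 32; latitude is north of the equator, so 32N.
Zone 32 central meridian λ₀ = 6×32 − 183 = 9°; Δλ = +2.4722°.
Transverse Mercator on WGS84 with k₀ = 0.9996 gives E = 698473.651 m, N = 4866003.008 m.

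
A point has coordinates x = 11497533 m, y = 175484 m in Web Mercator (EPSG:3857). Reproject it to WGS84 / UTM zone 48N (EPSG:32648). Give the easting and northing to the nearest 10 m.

E 309110 m, N 174300 m

Web Mercator inverse (R = 6378137 m) → φ = 1.57620075°, λ = 103.28409624°.
UTM 48N forward: E = 309105.948 m, N = 174296.626 m.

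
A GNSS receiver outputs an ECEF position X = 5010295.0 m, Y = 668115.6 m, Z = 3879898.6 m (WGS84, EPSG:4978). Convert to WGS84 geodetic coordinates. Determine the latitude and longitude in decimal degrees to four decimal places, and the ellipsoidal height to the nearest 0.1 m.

lat 37.6955°, lon 7.5955°, h 1868.6 m

λ = atan2(Y, X) = 7.59550029°; p = √(X²+Y²) = 5054644.8 m.
Bowring's method on WGS84 (a = 6378137 m, b = 6356752.314 m) gives φ = 37.69550053°, h = 1868.601 m.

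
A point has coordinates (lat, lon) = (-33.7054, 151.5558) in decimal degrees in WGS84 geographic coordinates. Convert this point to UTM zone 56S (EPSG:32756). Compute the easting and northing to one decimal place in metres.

E 366167.1 m, N 6269571.8 m

Zone 56 central meridian λ₀ = 6×56 − 183 = 153°; Δλ = -1.4442°.
Transverse Mercator on WGS84 with k₀ = 0.9996 gives E = 366167.130 m, N = 6269571.797 m.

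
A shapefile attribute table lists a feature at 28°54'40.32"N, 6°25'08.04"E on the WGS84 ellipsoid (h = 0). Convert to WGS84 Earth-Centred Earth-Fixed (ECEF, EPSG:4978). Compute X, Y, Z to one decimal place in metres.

WGS84: a = 6378137 m, e² = 0.006694380; N(φ) = a/√(1−e²sin²φ) = 6383132.669 m.
X = (N+h)·cosφ·cosλ = 5552574.946 m; Y = (N+h)·cosφ·sinλ = 624675.797 m; Z = (N(1−e²)+h)·sinφ = 3065289.367 m.

X 5552574.9 m, Y 624675.8 m, Z 3065289.4 m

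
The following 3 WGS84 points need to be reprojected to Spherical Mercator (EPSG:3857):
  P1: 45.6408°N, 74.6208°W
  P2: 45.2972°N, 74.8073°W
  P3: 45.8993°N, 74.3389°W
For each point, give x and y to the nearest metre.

P1: x -8306749 m, y 5722973 m; P2: x -8327511 m, y 5668432 m; P3: x -8275368 m, y 5764227 m

Web Mercator: x = R·λ, y = R·ln tan(π/4+φ/2), R = 6378137 m.
P1 (45.6408°, -74.6208°) → (-8306749.459, 5722972.835) m.
P2 (45.2972°, -74.8073°) → (-8327510.544, 5668431.524) m.
P3 (45.8993°, -74.3389°) → (-8275368.494, 5764226.633) m.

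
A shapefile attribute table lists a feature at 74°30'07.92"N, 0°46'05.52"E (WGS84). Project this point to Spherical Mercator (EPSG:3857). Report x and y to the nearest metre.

Web Mercator is spherical with R = a = 6378137 m.
x = R·λ = 6378137 × 0.013407619 = 85515.633 m.
y = R·ln tan(π/4 + φ/2) = 6378137 × 1.994552948 = 12721531.957 m.

x 85516 m, y 12721532 m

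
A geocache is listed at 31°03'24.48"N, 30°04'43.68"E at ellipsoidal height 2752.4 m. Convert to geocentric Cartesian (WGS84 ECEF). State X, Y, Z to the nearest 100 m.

X 4734300 m, Y 2742100 m, Z 3272700 m

WGS84: a = 6378137 m, e² = 0.006694380; N(φ) = a/√(1−e²sin²φ) = 6383826.382 m.
X = (N+h)·cosφ·cosλ = 4734347.394 m; Y = (N+h)·cosφ·sinλ = 2742065.300 m; Z = (N(1−e²)+h)·sinφ = 3272709.774 m.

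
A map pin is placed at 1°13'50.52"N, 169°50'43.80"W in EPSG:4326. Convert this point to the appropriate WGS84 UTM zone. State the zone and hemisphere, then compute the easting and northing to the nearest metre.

Zone 2N: E 628446 m, N 136057 m

Longitude -169.8455° lies in the 6° band [-174°, -168°), giving zone 2; latitude is north of the equator, so 2N.
Zone 2 central meridian λ₀ = 6×2 − 183 = -171°; Δλ = +1.1545°.
Transverse Mercator on WGS84 with k₀ = 0.9996 gives E = 628446.251 m, N = 136057.335 m.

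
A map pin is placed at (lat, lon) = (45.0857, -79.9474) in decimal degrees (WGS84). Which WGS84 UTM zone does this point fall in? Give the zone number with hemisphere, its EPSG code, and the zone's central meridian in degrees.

Zone 17N (EPSG:32617), central meridian -81°

UTM zone = ⌊(λ + 180)/6⌋ + 1; -79.9474° ∈ [-84°, -78°) → zone 17.
Hemisphere: N (φ ≥ 0).
Central meridian λ₀ = 6×17 − 183 = -81°.
EPSG code: 32617.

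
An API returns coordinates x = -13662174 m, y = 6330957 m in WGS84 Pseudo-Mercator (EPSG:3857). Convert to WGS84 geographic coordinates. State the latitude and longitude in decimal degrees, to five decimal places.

lat 49.32950°, lon -122.72940°

R = 6378137 m. λ = x/R = -122.72939719°.
φ = 2·arctan(exp(y/R)) − 90° = 2·arctan(2.69825) − 90° = 49.32950165°.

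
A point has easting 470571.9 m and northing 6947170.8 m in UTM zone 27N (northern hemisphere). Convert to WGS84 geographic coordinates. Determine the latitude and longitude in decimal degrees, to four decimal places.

lat 62.6540°, lon -21.5742°

Zone 27N: λ₀ = -21°, k₀ = 0.9996, false easting 500000 m.
Meridian distance M = (N − FN)/k₀ = 6949950.8 m.
Inverse transverse Mercator on WGS84 gives φ = 62.65399961°, λ = -21.57419994°.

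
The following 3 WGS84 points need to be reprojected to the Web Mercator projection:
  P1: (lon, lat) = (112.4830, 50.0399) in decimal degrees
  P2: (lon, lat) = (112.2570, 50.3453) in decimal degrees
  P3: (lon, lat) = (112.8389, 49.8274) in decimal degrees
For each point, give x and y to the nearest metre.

P1: x 12521550 m, y 6453189 m; P2: x 12496392 m, y 6506292 m; P3: x 12561169 m, y 6416438 m

Web Mercator: x = R·λ, y = R·ln tan(π/4+φ/2), R = 6378137 m.
P1 (50.0399°, 112.4830°) → (12521550.283, 6453188.688) m.
P2 (50.3453°, 112.2570°) → (12496392.078, 6506291.866) m.
P3 (49.8274°, 112.8389°) → (12561168.890, 6416438.045) m.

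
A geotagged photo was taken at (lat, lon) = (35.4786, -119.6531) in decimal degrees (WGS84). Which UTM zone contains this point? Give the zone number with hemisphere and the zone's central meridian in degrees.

UTM zone = ⌊(λ + 180)/6⌋ + 1; -119.6531° ∈ [-120°, -114°) → zone 11.
Hemisphere: N (φ ≥ 0).
Central meridian λ₀ = 6×11 − 183 = -117°.

Zone 11N, central meridian -117°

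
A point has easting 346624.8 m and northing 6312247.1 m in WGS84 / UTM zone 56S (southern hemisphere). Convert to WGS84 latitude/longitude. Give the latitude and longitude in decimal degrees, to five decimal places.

lat -33.31800°, lon 151.35230°

Zone 56S: λ₀ = 153°, k₀ = 0.9996, false easting 500000 m, false northing 10000000 m.
Meridian distance M = (N − FN)/k₀ = -3689228.6 m.
Inverse transverse Mercator on WGS84 gives φ = -33.31799971°, λ = 151.35229987°.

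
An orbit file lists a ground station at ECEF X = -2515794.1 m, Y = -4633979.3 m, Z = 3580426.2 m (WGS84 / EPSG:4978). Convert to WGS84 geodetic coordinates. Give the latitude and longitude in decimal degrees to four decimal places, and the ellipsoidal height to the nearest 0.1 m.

λ = atan2(Y, X) = -118.49759954°; p = √(X²+Y²) = 5272853.5 m.
Bowring's method on WGS84 (a = 6378137 m, b = 6356752.314 m) gives φ = 34.35669976°, h = 2208.010 m.

lat 34.3567°, lon -118.4976°, h 2208.0 m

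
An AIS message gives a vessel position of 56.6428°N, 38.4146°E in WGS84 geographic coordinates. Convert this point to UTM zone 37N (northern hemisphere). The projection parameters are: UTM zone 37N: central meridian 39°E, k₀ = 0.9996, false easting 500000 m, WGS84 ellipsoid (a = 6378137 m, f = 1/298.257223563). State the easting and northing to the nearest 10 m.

E 464100 m, N 6277780 m

Zone 37 central meridian λ₀ = 6×37 − 183 = 39°; Δλ = -0.5854°.
Transverse Mercator on WGS84 with k₀ = 0.9996 gives E = 464098.429 m, N = 6277778.422 m.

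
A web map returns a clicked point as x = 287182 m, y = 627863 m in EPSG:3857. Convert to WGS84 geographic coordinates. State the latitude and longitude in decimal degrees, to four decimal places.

lat 5.6311°, lon 2.5798°

R = 6378137 m. λ = x/R = 2.57979980°.
φ = 2·arctan(exp(y/R)) − 90° = 2·arctan(1.10345) − 90° = 5.63110201°.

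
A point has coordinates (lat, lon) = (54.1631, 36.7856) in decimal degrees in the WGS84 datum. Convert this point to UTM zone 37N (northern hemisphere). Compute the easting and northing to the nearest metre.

E 355426 m, N 6003934 m

Zone 37 central meridian λ₀ = 6×37 − 183 = 39°; Δλ = -2.2144°.
Transverse Mercator on WGS84 with k₀ = 0.9996 gives E = 355426.378 m, N = 6003933.853 m.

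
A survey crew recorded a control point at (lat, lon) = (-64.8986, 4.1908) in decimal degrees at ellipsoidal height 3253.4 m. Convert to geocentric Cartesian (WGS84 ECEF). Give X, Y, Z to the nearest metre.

X 2707323 m, Y 198376 m, Z -5755869 m

WGS84: a = 6378137 m, e² = 0.006694380; N(φ) = a/√(1−e²sin²φ) = 6395716.227 m.
X = (N+h)·cosφ·cosλ = 2707322.632 m; Y = (N+h)·cosφ·sinλ = 198376.292 m; Z = (N(1−e²)+h)·sinφ = -5755869.106 m.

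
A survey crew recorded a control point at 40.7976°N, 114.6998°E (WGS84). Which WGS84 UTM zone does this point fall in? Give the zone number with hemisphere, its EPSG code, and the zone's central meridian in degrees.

Zone 50N (EPSG:32650), central meridian 117°

UTM zone = ⌊(λ + 180)/6⌋ + 1; 114.6998° ∈ [114°, 120°) → zone 50.
Hemisphere: N (φ ≥ 0).
Central meridian λ₀ = 6×50 − 183 = 117°.
EPSG code: 32650.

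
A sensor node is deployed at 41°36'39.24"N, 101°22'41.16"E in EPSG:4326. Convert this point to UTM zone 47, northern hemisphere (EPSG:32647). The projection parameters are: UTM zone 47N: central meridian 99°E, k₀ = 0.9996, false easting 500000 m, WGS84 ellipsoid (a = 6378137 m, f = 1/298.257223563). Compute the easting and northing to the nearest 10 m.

E 698150 m, N 4609310 m

Zone 47 central meridian λ₀ = 6×47 − 183 = 99°; Δλ = +2.3781°.
Transverse Mercator on WGS84 with k₀ = 0.9996 gives E = 698150.650 m, N = 4609307.977 m.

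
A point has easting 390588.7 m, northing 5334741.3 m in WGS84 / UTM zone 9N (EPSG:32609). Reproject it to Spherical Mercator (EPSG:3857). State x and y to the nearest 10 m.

x -14523990 m, y 6132930 m

Unproject from UTM 9N (λ₀ = -129°) → φ = 48.15649955°, λ = -130.47120042°.
Web Mercator (R = 6378137 m): x = -14523987.594 m, y = 6132930.386 m.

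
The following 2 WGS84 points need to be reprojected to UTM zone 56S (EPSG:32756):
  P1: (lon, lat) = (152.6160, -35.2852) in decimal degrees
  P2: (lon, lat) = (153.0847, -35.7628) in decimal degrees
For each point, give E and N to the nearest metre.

P1: E 465081 m, N 6095261 m; P2: E 507657 m, N 6042357 m

UTM zone 56S: λ₀ = 153°, k₀ = 0.9996.
P1 (-35.2852°, 152.6160°) → (465081.293, 6095261.001) m.
P2 (-35.7628°, 153.0847°) → (507656.605, 6042356.666) m.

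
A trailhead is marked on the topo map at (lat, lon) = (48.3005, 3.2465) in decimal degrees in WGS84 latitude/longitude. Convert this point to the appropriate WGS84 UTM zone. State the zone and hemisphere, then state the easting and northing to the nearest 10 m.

Longitude 3.2465° lies in the 6° band [0°, 6°), giving zone 31; latitude is north of the equator, so 31N.
Zone 31 central meridian λ₀ = 6×31 − 183 = 3°; Δλ = +0.2465°.
Transverse Mercator on WGS84 with k₀ = 0.9996 gives E = 518280.747 m, N = 5349729.790 m.

Zone 31N: E 518280 m, N 5349730 m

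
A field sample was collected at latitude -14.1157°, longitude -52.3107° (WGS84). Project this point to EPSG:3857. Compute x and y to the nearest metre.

Web Mercator is spherical with R = a = 6378137 m.
x = R·λ = 6378137 × -0.912993949 = -5823200.487 m.
y = R·ln tan(π/4 + φ/2) = 6378137 × -0.248896168 = -1587493.858 m.

x -5823200 m, y -1587494 m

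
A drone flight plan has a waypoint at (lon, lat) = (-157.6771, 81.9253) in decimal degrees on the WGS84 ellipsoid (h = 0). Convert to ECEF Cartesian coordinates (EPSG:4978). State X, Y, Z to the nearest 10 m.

WGS84: a = 6378137 m, e² = 0.006694380; N(φ) = a/√(1−e²sin²φ) = 6399168.187 m.
X = (N+h)·cosφ·cosλ = -831491.248 m; Y = (N+h)·cosφ·sinλ = -341407.708 m; Z = (N(1−e²)+h)·sinφ = 6293311.664 m.

X -831490 m, Y -341410 m, Z 6293310 m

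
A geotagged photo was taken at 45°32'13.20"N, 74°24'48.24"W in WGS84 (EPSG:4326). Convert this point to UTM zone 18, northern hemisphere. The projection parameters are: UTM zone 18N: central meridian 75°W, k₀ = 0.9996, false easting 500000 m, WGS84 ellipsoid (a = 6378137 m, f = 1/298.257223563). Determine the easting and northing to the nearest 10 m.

Zone 18 central meridian λ₀ = 6×18 − 183 = -75°; Δλ = +0.5866°.
Transverse Mercator on WGS84 with k₀ = 0.9996 gives E = 545799.141 m, N = 5042774.439 m.

E 545800 m, N 5042770 m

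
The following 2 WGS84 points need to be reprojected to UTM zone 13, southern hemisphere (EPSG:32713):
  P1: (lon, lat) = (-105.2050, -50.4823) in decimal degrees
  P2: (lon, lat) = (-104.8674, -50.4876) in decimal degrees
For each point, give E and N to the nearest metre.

UTM zone 13S: λ₀ = -105°, k₀ = 0.9996.
P1 (-50.4823°, -105.2050°) → (485455.755, 4407722.667) m.
P2 (-50.4876°, -104.8674°) → (509406.593, 4407145.014) m.

P1: E 485456 m, N 4407723 m; P2: E 509407 m, N 4407145 m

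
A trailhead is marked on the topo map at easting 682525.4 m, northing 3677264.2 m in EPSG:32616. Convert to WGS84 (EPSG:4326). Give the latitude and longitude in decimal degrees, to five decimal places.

Zone 16N: λ₀ = -87°, k₀ = 0.9996, false easting 500000 m.
Meridian distance M = (N − FN)/k₀ = 3678735.7 m.
Inverse transverse Mercator on WGS84 gives φ = 33.21890039°, λ = -85.04140034°.

lat 33.21890°, lon -85.04140°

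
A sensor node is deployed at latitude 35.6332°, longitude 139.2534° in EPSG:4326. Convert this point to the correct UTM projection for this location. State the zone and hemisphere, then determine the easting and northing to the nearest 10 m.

Zone 54N: E 341850 m, N 3944670 m

Longitude 139.2534° lies in the 6° band [138°, 144°), giving zone 54; latitude is north of the equator, so 54N.
Zone 54 central meridian λ₀ = 6×54 − 183 = 141°; Δλ = -1.7466°.
Transverse Mercator on WGS84 with k₀ = 0.9996 gives E = 341849.431 m, N = 3944670.829 m.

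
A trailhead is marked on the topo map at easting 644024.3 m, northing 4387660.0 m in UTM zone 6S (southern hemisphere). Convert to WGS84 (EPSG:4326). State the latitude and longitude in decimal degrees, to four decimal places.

lat -50.6451°, lon -144.9629°

Zone 6S: λ₀ = -147°, k₀ = 0.9996, false easting 500000 m, false northing 10000000 m.
Meridian distance M = (N − FN)/k₀ = -5614585.8 m.
Inverse transverse Mercator on WGS84 gives φ = -50.64510016°, λ = -144.96289972°.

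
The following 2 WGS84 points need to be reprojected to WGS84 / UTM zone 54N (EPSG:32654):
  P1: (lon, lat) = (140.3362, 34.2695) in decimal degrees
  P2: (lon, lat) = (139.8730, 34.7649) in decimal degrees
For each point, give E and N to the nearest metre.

P1: E 438893 m, N 3792238 m; P2: E 396864 m, N 3847550 m

UTM zone 54N: λ₀ = 141°, k₀ = 0.9996.
P1 (34.2695°, 140.3362°) → (438893.272, 3792237.584) m.
P2 (34.7649°, 139.8730°) → (396863.763, 3847550.304) m.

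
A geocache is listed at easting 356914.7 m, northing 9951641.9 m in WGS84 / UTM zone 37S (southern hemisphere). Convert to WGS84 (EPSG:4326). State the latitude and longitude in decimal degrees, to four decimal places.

Zone 37S: λ₀ = 39°, k₀ = 0.9996, false easting 500000 m, false northing 10000000 m.
Meridian distance M = (N − FN)/k₀ = -48377.5 m.
Inverse transverse Mercator on WGS84 gives φ = -0.43739991°, λ = 37.71419997°.

lat -0.4374°, lon 37.7142°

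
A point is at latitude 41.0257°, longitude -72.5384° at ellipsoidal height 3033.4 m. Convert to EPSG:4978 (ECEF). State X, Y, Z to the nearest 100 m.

WGS84: a = 6378137 m, e² = 0.006694380; N(φ) = a/√(1−e²sin²φ) = 6387355.256 m.
X = (N+h)·cosφ·cosλ = 1446622.770 m; Y = (N+h)·cosφ·sinλ = -4598846.209 m; Z = (N(1−e²)+h)·sinφ = 4166567.907 m.

X 1446600 m, Y -4598800 m, Z 4166600 m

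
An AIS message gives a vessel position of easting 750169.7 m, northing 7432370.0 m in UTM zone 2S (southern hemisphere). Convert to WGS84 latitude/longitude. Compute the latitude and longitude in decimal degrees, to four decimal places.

Zone 2S: λ₀ = -171°, k₀ = 0.9996, false easting 500000 m, false northing 10000000 m.
Meridian distance M = (N − FN)/k₀ = -2568657.5 m.
Inverse transverse Mercator on WGS84 gives φ = -23.19880003°, λ = -168.55580014°.

lat -23.1988°, lon -168.5558°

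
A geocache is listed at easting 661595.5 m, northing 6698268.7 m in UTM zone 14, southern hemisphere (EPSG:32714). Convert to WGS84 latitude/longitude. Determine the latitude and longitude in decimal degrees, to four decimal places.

Zone 14S: λ₀ = -99°, k₀ = 0.9996, false easting 500000 m, false northing 10000000 m.
Meridian distance M = (N − FN)/k₀ = -3303052.5 m.
Inverse transverse Mercator on WGS84 gives φ = -29.83549974°, λ = -97.32739968°.

lat -29.8355°, lon -97.3274°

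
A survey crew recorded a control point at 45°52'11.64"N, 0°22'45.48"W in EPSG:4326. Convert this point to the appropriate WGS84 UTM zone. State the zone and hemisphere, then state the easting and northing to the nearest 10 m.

Zone 30N: E 703400 m, N 5082930 m

Longitude -0.3793° lies in the 6° band [-6°, 0°), giving zone 30; latitude is north of the equator, so 30N.
Zone 30 central meridian λ₀ = 6×30 − 183 = -3°; Δλ = +2.6207°.
Transverse Mercator on WGS84 with k₀ = 0.9996 gives E = 703399.879 m, N = 5082932.644 m.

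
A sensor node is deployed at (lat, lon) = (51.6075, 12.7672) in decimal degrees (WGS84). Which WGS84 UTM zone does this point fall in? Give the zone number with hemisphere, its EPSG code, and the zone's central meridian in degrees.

Zone 33N (EPSG:32633), central meridian 15°

UTM zone = ⌊(λ + 180)/6⌋ + 1; 12.7672° ∈ [12°, 18°) → zone 33.
Hemisphere: N (φ ≥ 0).
Central meridian λ₀ = 6×33 − 183 = 15°.
EPSG code: 32633.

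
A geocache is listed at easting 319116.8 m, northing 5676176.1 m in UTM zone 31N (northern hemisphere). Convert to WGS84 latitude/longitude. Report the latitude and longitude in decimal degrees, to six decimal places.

Zone 31N: λ₀ = 3°, k₀ = 0.9996, false easting 500000 m.
Meridian distance M = (N − FN)/k₀ = 5678447.5 m.
Inverse transverse Mercator on WGS84 gives φ = 51.20830010°, λ = 0.41039947°.

lat 51.208300°, lon 0.410399°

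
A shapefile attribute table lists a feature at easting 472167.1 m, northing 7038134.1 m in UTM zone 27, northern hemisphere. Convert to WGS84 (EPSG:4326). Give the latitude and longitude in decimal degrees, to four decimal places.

Zone 27N: λ₀ = -21°, k₀ = 0.9996, false easting 500000 m.
Meridian distance M = (N − FN)/k₀ = 7040950.5 m.
Inverse transverse Mercator on WGS84 gives φ = 63.47050027°, λ = -21.55849941°.

lat 63.4705°, lon -21.5585°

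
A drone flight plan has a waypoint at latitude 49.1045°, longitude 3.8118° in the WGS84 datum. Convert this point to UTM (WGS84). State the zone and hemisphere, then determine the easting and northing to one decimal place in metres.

Zone 31N: E 559252.5 m, N 5439390.0 m

Longitude 3.8118° lies in the 6° band [0°, 6°), giving zone 31; latitude is north of the equator, so 31N.
Zone 31 central meridian λ₀ = 6×31 − 183 = 3°; Δλ = +0.8118°.
Transverse Mercator on WGS84 with k₀ = 0.9996 gives E = 559252.501 m, N = 5439389.966 m.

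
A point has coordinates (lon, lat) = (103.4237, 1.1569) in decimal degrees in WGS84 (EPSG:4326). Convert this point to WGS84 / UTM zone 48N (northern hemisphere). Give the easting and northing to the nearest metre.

E 324611 m, N 127921 m

Zone 48 central meridian λ₀ = 6×48 − 183 = 105°; Δλ = -1.5763°.
Transverse Mercator on WGS84 with k₀ = 0.9996 gives E = 324610.534 m, N = 127921.106 m.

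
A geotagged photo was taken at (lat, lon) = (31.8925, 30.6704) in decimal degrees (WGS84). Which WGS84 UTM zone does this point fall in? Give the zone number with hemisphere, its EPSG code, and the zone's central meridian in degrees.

Zone 36N (EPSG:32636), central meridian 33°

UTM zone = ⌊(λ + 180)/6⌋ + 1; 30.6704° ∈ [30°, 36°) → zone 36.
Hemisphere: N (φ ≥ 0).
Central meridian λ₀ = 6×36 − 183 = 33°.
EPSG code: 32636.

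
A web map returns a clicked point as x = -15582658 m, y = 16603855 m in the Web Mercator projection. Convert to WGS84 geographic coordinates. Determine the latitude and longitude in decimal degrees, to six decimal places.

R = 6378137 m. λ = x/R = -139.98139849°.
φ = 2·arctan(exp(y/R)) − 90° = 2·arctan(13.50750) − 90° = 81.53189936°.

lat 81.531899°, lon -139.981398°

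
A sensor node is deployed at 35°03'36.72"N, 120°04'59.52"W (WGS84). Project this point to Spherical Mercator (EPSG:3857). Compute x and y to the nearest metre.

x -13367601 m, y 4172065 m

Web Mercator is spherical with R = a = 6378137 m.
x = R·λ = 6378137 × -2.095847216 = -13367600.677 m.
y = R·ln tan(π/4 + φ/2) = 6378137 × 0.654119705 = 4172065.096 m.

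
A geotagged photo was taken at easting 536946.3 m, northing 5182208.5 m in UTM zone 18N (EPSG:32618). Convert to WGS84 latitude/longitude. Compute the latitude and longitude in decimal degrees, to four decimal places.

Zone 18N: λ₀ = -75°, k₀ = 0.9996, false easting 500000 m.
Meridian distance M = (N − FN)/k₀ = 5184282.2 m.
Inverse transverse Mercator on WGS84 gives φ = 46.79240035°, λ = -74.51589956°.

lat 46.7924°, lon -74.5159°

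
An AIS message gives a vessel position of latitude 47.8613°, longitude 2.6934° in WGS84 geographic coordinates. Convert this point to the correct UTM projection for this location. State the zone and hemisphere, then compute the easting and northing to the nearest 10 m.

Longitude 2.6934° lies in the 6° band [0°, 6°), giving zone 31; latitude is north of the equator, so 31N.
Zone 31 central meridian λ₀ = 6×31 − 183 = 3°; Δλ = -0.3066°.
Transverse Mercator on WGS84 with k₀ = 0.9996 gives E = 477067.792 m, N = 5300929.981 m.

Zone 31N: E 477070 m, N 5300930 m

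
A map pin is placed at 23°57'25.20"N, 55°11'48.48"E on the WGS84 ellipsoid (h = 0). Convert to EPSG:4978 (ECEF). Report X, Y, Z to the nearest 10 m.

X 3328600 m, Y 4788660 m, Z 2573930 m

WGS84: a = 6378137 m, e² = 0.006694380; N(φ) = a/√(1−e²sin²φ) = 6381659.856 m.
X = (N+h)·cosφ·cosλ = 3328602.064 m; Y = (N+h)·cosφ·sinλ = 4788660.010 m; Z = (N(1−e²)+h)·sinφ = 2573931.853 m.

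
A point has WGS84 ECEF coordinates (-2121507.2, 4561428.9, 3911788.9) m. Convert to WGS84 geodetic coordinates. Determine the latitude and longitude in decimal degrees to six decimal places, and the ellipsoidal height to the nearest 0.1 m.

λ = atan2(Y, X) = 114.94300024°; p = √(X²+Y²) = 5030648.7 m.
Bowring's method on WGS84 (a = 6378137 m, b = 6356752.314 m) gives φ = 38.05489995°, h = 2506.107 m.

lat 38.054900°, lon 114.943000°, h 2506.1 m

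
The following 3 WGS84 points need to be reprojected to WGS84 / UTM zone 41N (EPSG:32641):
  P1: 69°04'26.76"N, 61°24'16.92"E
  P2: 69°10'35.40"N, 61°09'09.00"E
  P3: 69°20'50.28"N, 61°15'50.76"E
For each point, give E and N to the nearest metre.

P1: E 436418 m, N 7663452 m; P2: E 426713 m, N 7675147 m; P3: E 431679 m, N 7694057 m

UTM zone 41N: λ₀ = 63°, k₀ = 0.9996.
P1 (69.0741°, 61.4047°) → (436418.158, 7663451.507) m.
P2 (69.1765°, 61.1525°) → (426712.961, 7675147.398) m.
P3 (69.3473°, 61.2641°) → (431678.509, 7694056.999) m.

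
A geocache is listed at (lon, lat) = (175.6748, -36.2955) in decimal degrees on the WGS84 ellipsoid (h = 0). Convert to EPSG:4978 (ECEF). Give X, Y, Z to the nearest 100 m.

WGS84: a = 6378137 m, e² = 0.006694380; N(φ) = a/√(1−e²sin²φ) = 6385630.918 m.
X = (N+h)·cosφ·cosλ = -5132000.078 m; Y = (N+h)·cosφ·sinλ = 388147.032 m; Z = (N(1−e²)+h)·sinφ = -3754668.874 m.

X -5132000 m, Y 388100 m, Z -3754700 m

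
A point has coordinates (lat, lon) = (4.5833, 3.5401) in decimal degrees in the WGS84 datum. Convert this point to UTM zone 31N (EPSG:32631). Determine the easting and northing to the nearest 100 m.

E 559900 m, N 506600 m

Zone 31 central meridian λ₀ = 6×31 − 183 = 3°; Δλ = +0.5401°.
Transverse Mercator on WGS84 with k₀ = 0.9996 gives E = 559909.584 m, N = 506625.762 m.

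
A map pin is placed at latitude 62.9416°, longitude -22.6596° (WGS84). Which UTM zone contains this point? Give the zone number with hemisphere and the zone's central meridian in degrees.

Zone 27N, central meridian -21°

UTM zone = ⌊(λ + 180)/6⌋ + 1; -22.6596° ∈ [-24°, -18°) → zone 27.
Hemisphere: N (φ ≥ 0).
Central meridian λ₀ = 6×27 − 183 = -21°.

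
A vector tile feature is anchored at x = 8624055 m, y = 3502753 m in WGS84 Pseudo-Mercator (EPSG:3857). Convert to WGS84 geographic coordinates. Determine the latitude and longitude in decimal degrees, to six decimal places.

R = 6378137 m. λ = x/R = 77.47120418°.
φ = 2·arctan(exp(y/R)) − 90° = 2·arctan(1.73183) − 90° = 29.99380065°.

lat 29.993801°, lon 77.471204°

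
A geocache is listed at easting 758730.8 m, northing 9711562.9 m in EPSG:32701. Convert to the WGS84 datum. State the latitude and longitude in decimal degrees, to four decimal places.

Zone 1S: λ₀ = -177°, k₀ = 0.9996, false easting 500000 m, false northing 10000000 m.
Meridian distance M = (N − FN)/k₀ = -288552.5 m.
Inverse transverse Mercator on WGS84 gives φ = -2.60739959°, λ = -174.67309958°.

lat -2.6074°, lon -174.6731°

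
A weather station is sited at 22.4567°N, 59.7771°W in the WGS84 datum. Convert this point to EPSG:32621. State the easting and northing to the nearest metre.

Zone 21 central meridian λ₀ = 6×21 − 183 = -57°; Δλ = -2.7771°.
Transverse Mercator on WGS84 with k₀ = 0.9996 gives E = 214192.508 m, N = 2486025.893 m.

E 214193 m, N 2486026 m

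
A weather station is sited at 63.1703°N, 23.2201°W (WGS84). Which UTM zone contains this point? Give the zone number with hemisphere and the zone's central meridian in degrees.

Zone 27N, central meridian -21°

UTM zone = ⌊(λ + 180)/6⌋ + 1; -23.2201° ∈ [-24°, -18°) → zone 27.
Hemisphere: N (φ ≥ 0).
Central meridian λ₀ = 6×27 − 183 = -21°.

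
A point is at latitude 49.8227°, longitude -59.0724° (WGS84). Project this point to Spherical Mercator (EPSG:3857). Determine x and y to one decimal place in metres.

Web Mercator is spherical with R = a = 6378137 m.
x = R·λ = 6378137 × -1.031007877 = -6575909.488 m.
y = R·ln tan(π/4 + φ/2) = 6378137 × 1.005877897 = 6415627.035 m.

x -6575909.5 m, y 6415627.0 m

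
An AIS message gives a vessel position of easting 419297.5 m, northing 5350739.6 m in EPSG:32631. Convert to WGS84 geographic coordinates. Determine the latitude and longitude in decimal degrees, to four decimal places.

Zone 31N: λ₀ = 3°, k₀ = 0.9996, false easting 500000 m.
Meridian distance M = (N − FN)/k₀ = 5352880.8 m.
Inverse transverse Mercator on WGS84 gives φ = 48.30470000°, λ = 1.91170051°.

lat 48.3047°, lon 1.9117°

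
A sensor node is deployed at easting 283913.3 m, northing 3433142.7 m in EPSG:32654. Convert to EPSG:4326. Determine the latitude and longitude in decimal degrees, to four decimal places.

Zone 54N: λ₀ = 141°, k₀ = 0.9996, false easting 500000 m.
Meridian distance M = (N − FN)/k₀ = 3434516.5 m.
Inverse transverse Mercator on WGS84 gives φ = 31.01209957°, λ = 138.73650004°.

lat 31.0121°, lon 138.7365°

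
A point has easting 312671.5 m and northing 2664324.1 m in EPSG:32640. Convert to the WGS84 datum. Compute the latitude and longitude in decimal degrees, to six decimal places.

lat 24.080100°, lon 55.157300°

Zone 40N: λ₀ = 57°, k₀ = 0.9996, false easting 500000 m.
Meridian distance M = (N − FN)/k₀ = 2665390.3 m.
Inverse transverse Mercator on WGS84 gives φ = 24.08009968°, λ = 55.15730000°.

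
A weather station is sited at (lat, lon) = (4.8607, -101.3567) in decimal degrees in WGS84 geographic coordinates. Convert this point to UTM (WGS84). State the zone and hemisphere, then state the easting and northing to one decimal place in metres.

Longitude -101.3567° lies in the 6° band [-102°, -96°), giving zone 14; latitude is north of the equator, so 14N.
Zone 14 central meridian λ₀ = 6×14 − 183 = -99°; Δλ = -2.3567°.
Transverse Mercator on WGS84 with k₀ = 0.9996 gives E = 238621.984 m, N = 537722.001 m.

Zone 14N: E 238622.0 m, N 537722.0 m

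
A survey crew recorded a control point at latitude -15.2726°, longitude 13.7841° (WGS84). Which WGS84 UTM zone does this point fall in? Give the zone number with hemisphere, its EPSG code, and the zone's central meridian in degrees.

Zone 33S (EPSG:32733), central meridian 15°

UTM zone = ⌊(λ + 180)/6⌋ + 1; 13.7841° ∈ [12°, 18°) → zone 33.
Hemisphere: S (φ < 0).
Central meridian λ₀ = 6×33 − 183 = 15°.
EPSG code: 32733.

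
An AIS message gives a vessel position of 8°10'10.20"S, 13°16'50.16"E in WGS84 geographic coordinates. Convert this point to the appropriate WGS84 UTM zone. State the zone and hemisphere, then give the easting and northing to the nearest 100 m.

Longitude 13.2806° lies in the 6° band [12°, 18°), giving zone 33; latitude is south of the equator, so 33S.
Zone 33 central meridian λ₀ = 6×33 − 183 = 15°; Δλ = -1.7194°.
Transverse Mercator on WGS84 with k₀ = 0.9996 gives E = 310575.133 m, N = 9096559.605 m.

Zone 33S: E 310600 m, N 9096600 m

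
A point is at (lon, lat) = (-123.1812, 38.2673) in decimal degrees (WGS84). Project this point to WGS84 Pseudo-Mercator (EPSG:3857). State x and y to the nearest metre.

x -13712468 m, y 4617255 m

Web Mercator is spherical with R = a = 6378137 m.
x = R·λ = 6378137 × -2.149917517 = -13712468.459 m.
y = R·ln tan(π/4 + φ/2) = 6378137 × 0.723919141 = 4617255.460 m.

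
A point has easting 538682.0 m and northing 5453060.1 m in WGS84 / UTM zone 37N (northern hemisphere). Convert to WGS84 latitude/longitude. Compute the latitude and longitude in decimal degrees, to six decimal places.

Zone 37N: λ₀ = 39°, k₀ = 0.9996, false easting 500000 m.
Meridian distance M = (N − FN)/k₀ = 5455242.2 m.
Inverse transverse Mercator on WGS84 gives φ = 49.22910022°, λ = 39.53130007°.

lat 49.229100°, lon 39.531300°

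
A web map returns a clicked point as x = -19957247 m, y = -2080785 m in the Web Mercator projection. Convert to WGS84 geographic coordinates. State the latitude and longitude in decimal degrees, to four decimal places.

R = 6378137 m. λ = x/R = -179.27900009°.
φ = 2·arctan(exp(y/R)) − 90° = 2·arctan(0.72163) − 90° = -18.36900087°.

lat -18.3690°, lon -179.2790°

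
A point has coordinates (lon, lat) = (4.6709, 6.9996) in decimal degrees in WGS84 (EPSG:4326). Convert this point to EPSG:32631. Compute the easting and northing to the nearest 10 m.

E 684580 m, N 774030 m

Zone 31 central meridian λ₀ = 6×31 − 183 = 3°; Δλ = +1.6709°.
Transverse Mercator on WGS84 with k₀ = 0.9996 gives E = 684578.337 m, N = 774032.698 m.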